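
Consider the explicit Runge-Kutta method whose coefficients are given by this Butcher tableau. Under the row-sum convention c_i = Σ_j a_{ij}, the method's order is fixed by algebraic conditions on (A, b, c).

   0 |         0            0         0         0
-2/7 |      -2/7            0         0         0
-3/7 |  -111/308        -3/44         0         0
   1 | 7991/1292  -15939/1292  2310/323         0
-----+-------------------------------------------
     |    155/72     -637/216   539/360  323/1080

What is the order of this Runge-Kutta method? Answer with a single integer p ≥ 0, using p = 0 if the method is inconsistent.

4

b = (155/72, -637/216, 539/360, 323/1080)
c = (0, -2/7, -3/7, 1)
Ac = (0, 0, 3/154, 297/646)
Σ b_i: 155/72·1 + (-637/216)·1 + 539/360·1 + 323/1080·1 = 1 ✓
b·c: (-637/216)·(-2/7) + 539/360·(-3/7) + 323/1080·1 = 1/2 ✓
b·c²: (-637/216)·4/49 + 539/360·9/49 + 323/1080·1 = 1/3 ✓
b·Ac: 539/360·3/154 + 323/1080·297/646 = 1/6 ✓
b·c³: (-637/216)·(-8/343) + 539/360·(-27/343) + 323/1080·1 = 1/4 ✓
b·(c∘Ac): 539/360·(-9/1078) + 323/1080·297/646 = 1/8 ✓
b·Ac²: 539/360·(-3/539) + 323/1080·99/323 = 1/12 ✓
b·A²c: 323/1080·45/323 = 1/24 ✓; 4 stages ⇒ order 4.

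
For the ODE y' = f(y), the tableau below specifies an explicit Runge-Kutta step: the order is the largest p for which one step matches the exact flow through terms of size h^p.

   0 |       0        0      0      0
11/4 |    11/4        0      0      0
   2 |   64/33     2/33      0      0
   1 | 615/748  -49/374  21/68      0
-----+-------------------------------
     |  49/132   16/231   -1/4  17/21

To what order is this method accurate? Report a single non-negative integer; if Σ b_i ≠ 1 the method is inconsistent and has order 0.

4

b = (49/132, 16/231, -1/4, 17/21)
c = (0, 11/4, 2, 1)
Ac = (0, 0, 1/6, 35/136)
Σ b_i: 49/132·1 + 16/231·1 + (-1/4)·1 + 17/21·1 = 1 ✓
b·c: 16/231·11/4 + (-1/4)·2 + 17/21·1 = 1/2 ✓
b·c²: 16/231·121/16 + (-1/4)·4 + 17/21·1 = 1/3 ✓
b·Ac: (-1/4)·1/6 + 17/21·35/136 = 1/6 ✓
b·c³: 16/231·1331/64 + (-1/4)·8 + 17/21·1 = 1/4 ✓
b·(c∘Ac): (-1/4)·1/3 + 17/21·35/136 = 1/8 ✓
b·Ac²: (-1/4)·11/24 + 17/21·133/544 = 1/12 ✓
b·A²c: 17/21·7/136 = 1/24 ✓; 4 stages ⇒ order 4.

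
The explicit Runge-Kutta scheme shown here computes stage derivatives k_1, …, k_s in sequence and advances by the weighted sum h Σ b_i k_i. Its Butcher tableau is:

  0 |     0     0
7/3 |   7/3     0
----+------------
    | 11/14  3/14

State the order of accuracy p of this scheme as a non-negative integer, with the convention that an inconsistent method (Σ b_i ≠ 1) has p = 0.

2

b = (11/14, 3/14)
c = (0, 7/3)
Σ b_i: 11/14·1 + 3/14·1 = 1 ✓
b·c: 3/14·7/3 = 1/2 ✓; 2 stages ⇒ order 2.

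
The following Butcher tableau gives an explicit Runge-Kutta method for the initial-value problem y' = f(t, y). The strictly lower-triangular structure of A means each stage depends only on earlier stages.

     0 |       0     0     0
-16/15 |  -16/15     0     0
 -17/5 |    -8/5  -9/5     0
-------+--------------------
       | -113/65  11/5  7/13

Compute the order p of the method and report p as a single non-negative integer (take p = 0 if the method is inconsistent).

1

b = (-113/65, 11/5, 7/13)
c = (0, -16/15, -17/5)
Ac = (0, 0, 48/25)
Σ b_i: (-113/65)·1 + 11/5·1 + 7/13·1 = 1 ✓
b·c: 11/5·(-16/15) + 7/13·(-17/5) = -4073/975 ≠ 1/2 ⇒ order 1.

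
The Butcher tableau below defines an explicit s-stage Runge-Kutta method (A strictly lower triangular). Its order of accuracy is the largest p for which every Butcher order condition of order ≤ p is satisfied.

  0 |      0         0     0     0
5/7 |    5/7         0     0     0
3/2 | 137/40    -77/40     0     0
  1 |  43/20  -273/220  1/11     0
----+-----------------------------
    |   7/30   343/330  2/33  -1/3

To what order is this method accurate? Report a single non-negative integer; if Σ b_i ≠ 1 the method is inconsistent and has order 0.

b = (7/30, 343/330, 2/33, -1/3)
c = (0, 5/7, 3/2, 1)
Ac = (0, 0, -11/8, -3/4)
Σ b_i: 7/30·1 + 343/330·1 + 2/33·1 + (-1/3)·1 = 1 ✓
b·c: 343/330·5/7 + 2/33·3/2 + (-1/3)·1 = 1/2 ✓
b·c²: 343/330·25/49 + 2/33·9/4 + (-1/3)·1 = 1/3 ✓
b·Ac: 2/33·(-11/8) + (-1/3)·(-3/4) = 1/6 ✓
b·c³: 343/330·125/343 + 2/33·27/8 + (-1/3)·1 = 1/4 ✓
b·(c∘Ac): 2/33·(-33/16) + (-1/3)·(-3/4) = 1/8 ✓
b·Ac²: 2/33·(-55/56) + (-1/3)·(-3/7) = 1/12 ✓
b·A²c: (-1/3)·(-1/8) = 1/24 ✓; 4 stages ⇒ order 4.

4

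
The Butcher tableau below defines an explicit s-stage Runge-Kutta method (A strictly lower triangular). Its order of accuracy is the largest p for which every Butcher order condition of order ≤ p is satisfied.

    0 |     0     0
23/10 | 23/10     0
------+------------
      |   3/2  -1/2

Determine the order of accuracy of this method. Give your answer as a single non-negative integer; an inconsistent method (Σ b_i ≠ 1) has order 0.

1

b = (3/2, -1/2)
c = (0, 23/10)
Σ b_i: 3/2·1 + (-1/2)·1 = 1 ✓
b·c: (-1/2)·23/10 = -23/20 ≠ 1/2 ⇒ order 1.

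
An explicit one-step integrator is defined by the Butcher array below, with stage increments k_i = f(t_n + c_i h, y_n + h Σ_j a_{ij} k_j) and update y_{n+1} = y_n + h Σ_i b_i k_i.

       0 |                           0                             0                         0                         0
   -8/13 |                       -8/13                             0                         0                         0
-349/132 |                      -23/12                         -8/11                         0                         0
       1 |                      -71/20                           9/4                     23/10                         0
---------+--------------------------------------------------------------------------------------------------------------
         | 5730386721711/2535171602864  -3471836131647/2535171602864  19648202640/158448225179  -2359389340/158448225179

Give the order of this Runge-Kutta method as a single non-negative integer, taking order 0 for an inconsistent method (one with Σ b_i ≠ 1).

3

b = (5730386721711/2535171602864, -3471836131647/2535171602864, 19648202640/158448225179, -2359389340/158448225179)
c = (0, -8/13, -349/132, 1)
Ac = (0, 0, 64/143, -128111/17160)
Σ b_i: 5730386721711/2535171602864·1 + (-3471836131647/2535171602864)·1 + 19648202640/158448225179·1 + (-2359389340/158448225179)·1 = 1 ✓
b·c: (-3471836131647/2535171602864)·(-8/13) + 19648202640/158448225179·(-349/132) + (-2359389340/158448225179)·1 = 1/2 ✓
b·c²: (-3471836131647/2535171602864)·64/169 + 19648202640/158448225179·121801/17424 + (-2359389340/158448225179)·1 = 1/3 ✓
b·Ac: 19648202640/158448225179·64/143 + (-2359389340/158448225179)·(-128111/17160) = 1/6 ✓
b·c³: (-3471836131647/2535171602864)·(-512/2197) + 19648202640/158448225179·(-42508549/2299968) + (-2359389340/158448225179)·1 = -1621278665645819/815691463221492 ≠ 1/4 ⇒ order 3.
b·(c∘Ac): 19648202640/158448225179·(-5584/4719) + (-2359389340/158448225179)·(-128111/17160) = -33811873381/950689351074 ≠ 1/8
b·Ac²: 19648202640/158448225179·(-512/1859) + (-2359389340/158448225179)·498531047/29446560 = -466985081544563/1631382926442984 ≠ 1/12
b·A²c: (-2359389340/158448225179)·736/715 = -31572919168/2059826927327 ≠ 1/24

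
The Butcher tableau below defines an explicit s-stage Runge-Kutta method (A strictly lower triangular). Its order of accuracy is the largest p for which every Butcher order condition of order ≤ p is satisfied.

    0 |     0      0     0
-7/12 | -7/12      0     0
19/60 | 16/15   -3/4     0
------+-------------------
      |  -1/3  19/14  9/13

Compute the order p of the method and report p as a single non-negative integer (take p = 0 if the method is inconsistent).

0

b = (-1/3, 19/14, 9/13)
c = (0, -7/12, 19/60)
Ac = (0, 0, 7/16)
Σ b_i: (-1/3)·1 + 19/14·1 + 9/13·1 = 937/546 ≠ 1 ⇒ order 0.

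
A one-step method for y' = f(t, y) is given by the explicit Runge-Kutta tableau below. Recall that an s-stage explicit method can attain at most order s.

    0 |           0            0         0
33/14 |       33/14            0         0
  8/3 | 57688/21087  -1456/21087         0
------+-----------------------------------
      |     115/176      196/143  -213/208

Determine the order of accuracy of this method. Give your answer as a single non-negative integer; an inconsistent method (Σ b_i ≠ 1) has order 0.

b = (115/176, 196/143, -213/208)
c = (0, 33/14, 8/3)
Ac = (0, 0, -104/639)
Σ b_i: 115/176·1 + 196/143·1 + (-213/208)·1 = 1 ✓
b·c: 196/143·33/14 + (-213/208)·8/3 = 1/2 ✓
b·c²: 196/143·1089/196 + (-213/208)·64/9 = 1/3 ✓
b·Ac: (-213/208)·(-104/639) = 1/6 ✓; 3 stages ⇒ order 3.

3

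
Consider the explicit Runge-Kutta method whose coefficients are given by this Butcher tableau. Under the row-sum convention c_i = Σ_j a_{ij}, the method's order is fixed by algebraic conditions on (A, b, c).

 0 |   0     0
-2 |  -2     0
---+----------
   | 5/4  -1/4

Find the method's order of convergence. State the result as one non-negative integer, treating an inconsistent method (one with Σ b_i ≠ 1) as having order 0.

b = (5/4, -1/4)
c = (0, -2)
Σ b_i: 5/4·1 + (-1/4)·1 = 1 ✓
b·c: (-1/4)·(-2) = 1/2 ✓; 2 stages ⇒ order 2.

2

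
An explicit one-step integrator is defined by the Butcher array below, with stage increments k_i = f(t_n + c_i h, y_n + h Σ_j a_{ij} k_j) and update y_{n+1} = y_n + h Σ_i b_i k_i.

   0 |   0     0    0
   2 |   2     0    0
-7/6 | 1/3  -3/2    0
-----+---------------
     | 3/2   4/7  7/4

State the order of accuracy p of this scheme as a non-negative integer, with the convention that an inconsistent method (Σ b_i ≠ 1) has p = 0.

b = (3/2, 4/7, 7/4)
c = (0, 2, -7/6)
Ac = (0, 0, -3)
Σ b_i: 3/2·1 + 4/7·1 + 7/4·1 = 107/28 ≠ 1 ⇒ order 0.

0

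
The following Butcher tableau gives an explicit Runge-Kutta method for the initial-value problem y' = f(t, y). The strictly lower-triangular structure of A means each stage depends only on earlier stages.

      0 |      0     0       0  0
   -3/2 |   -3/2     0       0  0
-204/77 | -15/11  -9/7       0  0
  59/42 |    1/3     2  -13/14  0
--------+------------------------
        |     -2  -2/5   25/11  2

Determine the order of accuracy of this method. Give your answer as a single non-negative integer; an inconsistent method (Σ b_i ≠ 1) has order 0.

0

b = (-2, -2/5, 25/11, 2)
c = (0, -3/2, -204/77, 59/42)
Ac = (0, 0, 27/14, -291/539)
Σ b_i: (-2)·1 + (-2/5)·1 + 25/11·1 + 2·1 = 103/55 ≠ 1 ⇒ order 0.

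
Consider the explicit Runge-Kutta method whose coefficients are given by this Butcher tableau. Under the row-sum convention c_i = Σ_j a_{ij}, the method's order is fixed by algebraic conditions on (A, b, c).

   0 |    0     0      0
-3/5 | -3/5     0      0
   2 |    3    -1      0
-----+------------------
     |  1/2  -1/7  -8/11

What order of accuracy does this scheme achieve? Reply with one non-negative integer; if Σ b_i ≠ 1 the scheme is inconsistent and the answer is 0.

b = (1/2, -1/7, -8/11)
c = (0, -3/5, 2)
Ac = (0, 0, 3/5)
Σ b_i: 1/2·1 + (-1/7)·1 + (-8/11)·1 = -57/154 ≠ 1 ⇒ order 0.

0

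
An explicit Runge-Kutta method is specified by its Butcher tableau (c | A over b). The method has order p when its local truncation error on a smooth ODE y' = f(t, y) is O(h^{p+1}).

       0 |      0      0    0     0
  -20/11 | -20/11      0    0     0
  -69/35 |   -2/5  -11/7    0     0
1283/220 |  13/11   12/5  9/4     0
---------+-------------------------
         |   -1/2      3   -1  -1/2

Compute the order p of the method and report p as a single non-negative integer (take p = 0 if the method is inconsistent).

b = (-1/2, 3, -1, -1/2)
c = (0, -20/11, -69/35, 1283/220)
Ac = (0, 0, 20/7, -13551/1540)
Σ b_i: (-1/2)·1 + 3·1 + (-1)·1 + (-1/2)·1 = 1 ✓
b·c: 3·(-20/11) + (-1)·(-69/35) + (-1/2)·1283/220 = -19709/3080 ≠ 1/2 ⇒ order 1.

1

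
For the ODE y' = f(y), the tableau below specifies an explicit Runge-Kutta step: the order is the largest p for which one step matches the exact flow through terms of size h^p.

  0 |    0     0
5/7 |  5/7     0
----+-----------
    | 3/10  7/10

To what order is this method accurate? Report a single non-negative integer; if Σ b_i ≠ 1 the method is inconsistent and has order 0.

b = (3/10, 7/10)
c = (0, 5/7)
Σ b_i: 3/10·1 + 7/10·1 = 1 ✓
b·c: 7/10·5/7 = 1/2 ✓; 2 stages ⇒ order 2.

2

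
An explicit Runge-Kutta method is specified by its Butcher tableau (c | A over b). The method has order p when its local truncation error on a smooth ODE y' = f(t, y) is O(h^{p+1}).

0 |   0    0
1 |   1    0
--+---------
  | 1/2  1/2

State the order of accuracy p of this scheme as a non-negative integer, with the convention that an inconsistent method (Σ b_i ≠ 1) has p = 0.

2

b = (1/2, 1/2)
c = (0, 1)
Σ b_i: 1/2·1 + 1/2·1 = 1 ✓
b·c: 1/2·1 = 1/2 ✓; 2 stages ⇒ order 2.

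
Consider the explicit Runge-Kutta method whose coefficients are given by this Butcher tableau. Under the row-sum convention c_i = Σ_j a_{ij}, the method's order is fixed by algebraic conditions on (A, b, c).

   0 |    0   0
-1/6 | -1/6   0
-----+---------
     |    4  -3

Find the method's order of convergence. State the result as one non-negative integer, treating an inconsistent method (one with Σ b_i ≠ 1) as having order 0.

2

b = (4, -3)
c = (0, -1/6)
Σ b_i: 4·1 + (-3)·1 = 1 ✓
b·c: (-3)·(-1/6) = 1/2 ✓; 2 stages ⇒ order 2.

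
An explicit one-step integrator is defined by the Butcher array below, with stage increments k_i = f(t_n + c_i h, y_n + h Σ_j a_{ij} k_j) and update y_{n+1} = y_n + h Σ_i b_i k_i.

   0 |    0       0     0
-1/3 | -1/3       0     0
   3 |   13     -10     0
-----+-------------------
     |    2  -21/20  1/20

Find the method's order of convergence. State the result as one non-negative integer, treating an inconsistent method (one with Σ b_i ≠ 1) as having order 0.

3

b = (2, -21/20, 1/20)
c = (0, -1/3, 3)
Ac = (0, 0, 10/3)
Σ b_i: 2·1 + (-21/20)·1 + 1/20·1 = 1 ✓
b·c: (-21/20)·(-1/3) + 1/20·3 = 1/2 ✓
b·c²: (-21/20)·1/9 + 1/20·9 = 1/3 ✓
b·Ac: 1/20·10/3 = 1/6 ✓; 3 stages ⇒ order 3.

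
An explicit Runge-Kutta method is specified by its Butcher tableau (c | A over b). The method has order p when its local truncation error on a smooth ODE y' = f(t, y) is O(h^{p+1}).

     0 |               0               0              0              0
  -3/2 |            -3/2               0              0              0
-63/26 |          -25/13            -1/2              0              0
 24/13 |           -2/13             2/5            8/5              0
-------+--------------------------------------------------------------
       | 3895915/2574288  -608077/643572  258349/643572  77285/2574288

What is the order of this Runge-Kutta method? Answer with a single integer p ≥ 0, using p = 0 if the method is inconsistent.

3

b = (3895915/2574288, -608077/643572, 258349/643572, 77285/2574288)
c = (0, -3/2, -63/26, 24/13)
Ac = (0, 0, 3/4, -291/65)
Σ b_i: 3895915/2574288·1 + (-608077/643572)·1 + 258349/643572·1 + 77285/2574288·1 = 1 ✓
b·c: (-608077/643572)·(-3/2) + 258349/643572·(-63/26) + 77285/2574288·24/13 = 1/2 ✓
b·c²: (-608077/643572)·9/4 + 258349/643572·3969/676 + 77285/2574288·576/169 = 1/3 ✓
b·Ac: 258349/643572·3/4 + 77285/2574288·(-291/65) = 1/6 ✓
b·c³: (-608077/643572)·(-27/8) + 258349/643572·(-250047/17576) + 77285/2574288·13824/2197 = -9398895/4028284 ≠ 1/4 ⇒ order 3.
b·(c∘Ac): 258349/643572·(-189/104) + 77285/2574288·(-6984/845) = -7270657/7436832 ≠ 1/8
b·Ac²: 258349/643572·(-9/8) + 77285/2574288·17397/1690 = -44175/309868 ≠ 1/12
b·A²c: 77285/2574288·6/5 = 15457/429048 ≠ 1/24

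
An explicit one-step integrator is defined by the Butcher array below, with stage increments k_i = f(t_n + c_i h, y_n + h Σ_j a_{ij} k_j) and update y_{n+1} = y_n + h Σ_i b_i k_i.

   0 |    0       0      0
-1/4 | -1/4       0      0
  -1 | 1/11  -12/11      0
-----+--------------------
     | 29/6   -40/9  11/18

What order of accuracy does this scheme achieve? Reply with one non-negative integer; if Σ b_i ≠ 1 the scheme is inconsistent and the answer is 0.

3

b = (29/6, -40/9, 11/18)
c = (0, -1/4, -1)
Ac = (0, 0, 3/11)
Σ b_i: 29/6·1 + (-40/9)·1 + 11/18·1 = 1 ✓
b·c: (-40/9)·(-1/4) + 11/18·(-1) = 1/2 ✓
b·c²: (-40/9)·1/16 + 11/18·1 = 1/3 ✓
b·Ac: 11/18·3/11 = 1/6 ✓; 3 stages ⇒ order 3.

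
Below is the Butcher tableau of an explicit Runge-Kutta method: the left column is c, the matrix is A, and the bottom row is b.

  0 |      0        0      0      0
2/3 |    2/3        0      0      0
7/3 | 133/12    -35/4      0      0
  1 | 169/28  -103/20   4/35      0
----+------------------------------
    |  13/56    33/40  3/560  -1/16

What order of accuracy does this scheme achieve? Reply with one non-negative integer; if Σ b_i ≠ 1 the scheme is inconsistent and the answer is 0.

4

b = (13/56, 33/40, 3/560, -1/16)
c = (0, 2/3, 7/3, 1)
Ac = (0, 0, -35/6, -19/6)
Σ b_i: 13/56·1 + 33/40·1 + 3/560·1 + (-1/16)·1 = 1 ✓
b·c: 33/40·2/3 + 3/560·7/3 + (-1/16)·1 = 1/2 ✓
b·c²: 33/40·4/9 + 3/560·49/9 + (-1/16)·1 = 1/3 ✓
b·Ac: 3/560·(-35/6) + (-1/16)·(-19/6) = 1/6 ✓
b·c³: 33/40·8/27 + 3/560·343/27 + (-1/16)·1 = 1/4 ✓
b·(c∘Ac): 3/560·(-245/18) + (-1/16)·(-19/6) = 1/8 ✓
b·Ac²: 3/560·(-35/9) + (-1/16)·(-5/3) = 1/12 ✓
b·A²c: (-1/16)·(-2/3) = 1/24 ✓; 4 stages ⇒ order 4.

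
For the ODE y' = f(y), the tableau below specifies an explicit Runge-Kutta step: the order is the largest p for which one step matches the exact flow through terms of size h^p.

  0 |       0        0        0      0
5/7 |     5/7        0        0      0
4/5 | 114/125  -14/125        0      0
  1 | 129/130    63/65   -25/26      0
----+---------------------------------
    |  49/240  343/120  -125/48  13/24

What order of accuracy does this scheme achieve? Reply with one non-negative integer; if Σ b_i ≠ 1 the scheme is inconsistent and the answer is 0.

b = (49/240, 343/120, -125/48, 13/24)
c = (0, 5/7, 4/5, 1)
Ac = (0, 0, -2/25, -1/13)
Σ b_i: 49/240·1 + 343/120·1 + (-125/48)·1 + 13/24·1 = 1 ✓
b·c: 343/120·5/7 + (-125/48)·4/5 + 13/24·1 = 1/2 ✓
b·c²: 343/120·25/49 + (-125/48)·16/25 + 13/24·1 = 1/3 ✓
b·Ac: (-125/48)·(-2/25) + 13/24·(-1/13) = 1/6 ✓
b·c³: 343/120·125/343 + (-125/48)·64/125 + 13/24·1 = 1/4 ✓
b·(c∘Ac): (-125/48)·(-8/125) + 13/24·(-1/13) = 1/8 ✓
b·Ac²: (-125/48)·(-2/35) + 13/24·(-11/91) = 1/12 ✓
b·A²c: 13/24·1/13 = 1/24 ✓; 4 stages ⇒ order 4.

4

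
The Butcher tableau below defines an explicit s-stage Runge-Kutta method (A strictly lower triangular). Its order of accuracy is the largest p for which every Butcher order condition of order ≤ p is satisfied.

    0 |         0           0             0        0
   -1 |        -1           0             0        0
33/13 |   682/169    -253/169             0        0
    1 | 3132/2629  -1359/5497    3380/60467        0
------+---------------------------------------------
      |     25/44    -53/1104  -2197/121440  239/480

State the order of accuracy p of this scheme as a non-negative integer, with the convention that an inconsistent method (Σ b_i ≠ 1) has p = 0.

b = (25/44, -53/1104, -2197/121440, 239/480)
c = (0, -1, 33/13, 1)
Ac = (0, 0, 253/169, 93/239)
Σ b_i: 25/44·1 + (-53/1104)·1 + (-2197/121440)·1 + 239/480·1 = 1 ✓
b·c: (-53/1104)·(-1) + (-2197/121440)·33/13 + 239/480·1 = 1/2 ✓
b·c²: (-53/1104)·1 + (-2197/121440)·1089/169 + 239/480·1 = 1/3 ✓
b·Ac: (-2197/121440)·253/169 + 239/480·93/239 = 1/6 ✓
b·c³: (-53/1104)·(-1) + (-2197/121440)·35937/2197 + 239/480·1 = 1/4 ✓
b·(c∘Ac): (-2197/121440)·8349/2197 + 239/480·93/239 = 1/8 ✓
b·Ac²: (-2197/121440)·(-253/169) + 239/480·27/239 = 1/12 ✓
b·A²c: 239/480·20/239 = 1/24 ✓; 4 stages ⇒ order 4.

4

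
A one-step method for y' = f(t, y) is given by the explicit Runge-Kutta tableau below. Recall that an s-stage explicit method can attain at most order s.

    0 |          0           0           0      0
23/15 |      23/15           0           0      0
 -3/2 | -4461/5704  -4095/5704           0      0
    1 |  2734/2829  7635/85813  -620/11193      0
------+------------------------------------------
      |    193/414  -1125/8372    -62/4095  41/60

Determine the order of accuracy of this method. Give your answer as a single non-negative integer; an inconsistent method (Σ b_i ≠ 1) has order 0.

4

b = (193/414, -1125/8372, -62/4095, 41/60)
c = (0, 23/15, -3/2, 1)
Ac = (0, 0, -273/248, 9/41)
Σ b_i: 193/414·1 + (-1125/8372)·1 + (-62/4095)·1 + 41/60·1 = 1 ✓
b·c: (-1125/8372)·23/15 + (-62/4095)·(-3/2) + 41/60·1 = 1/2 ✓
b·c²: (-1125/8372)·529/225 + (-62/4095)·9/4 + 41/60·1 = 1/3 ✓
b·Ac: (-62/4095)·(-273/248) + 41/60·9/41 = 1/6 ✓
b·c³: (-1125/8372)·12167/3375 + (-62/4095)·(-27/8) + 41/60·1 = 1/4 ✓
b·(c∘Ac): (-62/4095)·819/496 + 41/60·9/41 = 1/8 ✓
b·Ac²: (-62/4095)·(-2093/1240) + 41/60·52/615 = 1/12 ✓
b·A²c: 41/60·5/82 = 1/24 ✓; 4 stages ⇒ order 4.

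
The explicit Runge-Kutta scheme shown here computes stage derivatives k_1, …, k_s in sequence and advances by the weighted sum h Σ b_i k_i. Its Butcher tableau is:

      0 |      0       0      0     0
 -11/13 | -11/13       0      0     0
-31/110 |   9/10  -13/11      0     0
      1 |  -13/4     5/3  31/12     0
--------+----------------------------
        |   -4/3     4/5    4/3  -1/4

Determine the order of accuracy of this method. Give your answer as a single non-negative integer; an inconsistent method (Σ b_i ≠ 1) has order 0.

b = (-4/3, 4/5, 4/3, -1/4)
c = (0, -11/13, -31/110, 1)
Ac = (0, 0, 1, -12231/5720)
Σ b_i: (-4/3)·1 + 4/5·1 + 4/3·1 + (-1/4)·1 = 11/20 ≠ 1 ⇒ order 0.

0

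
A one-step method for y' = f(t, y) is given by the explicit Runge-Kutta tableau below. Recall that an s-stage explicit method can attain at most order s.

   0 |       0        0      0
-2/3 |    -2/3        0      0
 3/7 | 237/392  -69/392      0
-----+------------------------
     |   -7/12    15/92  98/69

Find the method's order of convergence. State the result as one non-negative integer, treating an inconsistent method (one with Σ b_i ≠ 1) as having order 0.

b = (-7/12, 15/92, 98/69)
c = (0, -2/3, 3/7)
Ac = (0, 0, 23/196)
Σ b_i: (-7/12)·1 + 15/92·1 + 98/69·1 = 1 ✓
b·c: 15/92·(-2/3) + 98/69·3/7 = 1/2 ✓
b·c²: 15/92·4/9 + 98/69·9/49 = 1/3 ✓
b·Ac: 98/69·23/196 = 1/6 ✓; 3 stages ⇒ order 3.

3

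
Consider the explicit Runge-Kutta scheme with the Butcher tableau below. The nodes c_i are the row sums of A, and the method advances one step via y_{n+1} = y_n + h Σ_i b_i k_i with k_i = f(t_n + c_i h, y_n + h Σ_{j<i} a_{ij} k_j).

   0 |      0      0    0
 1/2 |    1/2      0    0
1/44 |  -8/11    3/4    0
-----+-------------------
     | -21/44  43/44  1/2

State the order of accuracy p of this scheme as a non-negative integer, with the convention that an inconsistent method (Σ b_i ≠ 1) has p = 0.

b = (-21/44, 43/44, 1/2)
c = (0, 1/2, 1/44)
Ac = (0, 0, 3/8)
Σ b_i: (-21/44)·1 + 43/44·1 + 1/2·1 = 1 ✓
b·c: 43/44·1/2 + 1/2·1/44 = 1/2 ✓
b·c²: 43/44·1/4 + 1/2·1/1936 = 947/3872 ≠ 1/3 ⇒ order 2.
b·Ac: 1/2·3/8 = 3/16 ≠ 1/6

2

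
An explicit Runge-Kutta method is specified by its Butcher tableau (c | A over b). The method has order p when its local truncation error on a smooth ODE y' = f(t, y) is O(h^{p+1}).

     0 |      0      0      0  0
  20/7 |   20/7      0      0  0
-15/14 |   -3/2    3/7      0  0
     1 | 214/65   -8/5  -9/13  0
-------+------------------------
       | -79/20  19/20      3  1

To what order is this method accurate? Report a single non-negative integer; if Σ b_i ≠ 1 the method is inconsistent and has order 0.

2

b = (-79/20, 19/20, 3, 1)
c = (0, 20/7, -15/14, 1)
Ac = (0, 0, 60/49, -697/182)
Σ b_i: (-79/20)·1 + 19/20·1 + 3·1 + 1·1 = 1 ✓
b·c: 19/20·20/7 + 3·(-15/14) + 1·1 = 1/2 ✓
b·c²: 19/20·400/49 + 3·225/196 + 1·1 = 2391/196 ≠ 1/3 ⇒ order 2.
b·Ac: 3·60/49 + 1·(-697/182) = -199/1274 ≠ 1/6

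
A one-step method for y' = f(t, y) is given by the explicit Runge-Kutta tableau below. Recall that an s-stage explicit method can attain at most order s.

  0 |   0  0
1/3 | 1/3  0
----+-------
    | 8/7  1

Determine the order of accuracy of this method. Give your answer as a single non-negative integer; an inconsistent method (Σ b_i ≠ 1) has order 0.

b = (8/7, 1)
c = (0, 1/3)
Σ b_i: 8/7·1 + 1·1 = 15/7 ≠ 1 ⇒ order 0.

0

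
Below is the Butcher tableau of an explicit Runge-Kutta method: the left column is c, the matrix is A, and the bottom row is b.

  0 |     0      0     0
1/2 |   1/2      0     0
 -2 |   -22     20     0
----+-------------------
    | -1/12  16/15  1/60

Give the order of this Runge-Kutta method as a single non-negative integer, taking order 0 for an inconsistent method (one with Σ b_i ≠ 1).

3

b = (-1/12, 16/15, 1/60)
c = (0, 1/2, -2)
Ac = (0, 0, 10)
Σ b_i: (-1/12)·1 + 16/15·1 + 1/60·1 = 1 ✓
b·c: 16/15·1/2 + 1/60·(-2) = 1/2 ✓
b·c²: 16/15·1/4 + 1/60·4 = 1/3 ✓
b·Ac: 1/60·10 = 1/6 ✓; 3 stages ⇒ order 3.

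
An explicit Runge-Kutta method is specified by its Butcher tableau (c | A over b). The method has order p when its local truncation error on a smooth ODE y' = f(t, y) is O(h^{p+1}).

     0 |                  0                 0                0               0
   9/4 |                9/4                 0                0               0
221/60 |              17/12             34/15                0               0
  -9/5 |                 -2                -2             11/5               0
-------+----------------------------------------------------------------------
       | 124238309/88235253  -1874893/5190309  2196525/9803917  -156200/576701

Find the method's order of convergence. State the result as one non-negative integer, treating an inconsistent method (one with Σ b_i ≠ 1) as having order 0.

3

b = (124238309/88235253, -1874893/5190309, 2196525/9803917, -156200/576701)
c = (0, 9/4, 221/60, -9/5)
Ac = (0, 0, 51/10, 1081/300)
Σ b_i: 124238309/88235253·1 + (-1874893/5190309)·1 + 2196525/9803917·1 + (-156200/576701)·1 = 1 ✓
b·c: (-1874893/5190309)·9/4 + 2196525/9803917·221/60 + (-156200/576701)·(-9/5) = 1/2 ✓
b·c²: (-1874893/5190309)·81/16 + 2196525/9803917·48841/3600 + (-156200/576701)·81/25 = 1/3 ✓
b·Ac: 2196525/9803917·51/10 + (-156200/576701)·1081/300 = 1/6 ✓
b·c³: (-1874893/5190309)·729/64 + 2196525/9803917·10793861/216000 + (-156200/576701)·(-729/125) = 7192428989/830449440 ≠ 1/4 ⇒ order 3.
b·(c∘Ac): 2196525/9803917·3757/200 + (-156200/576701)·(-3243/500) = 137610933/23068040 ≠ 1/8
b·Ac²: 2196525/9803917·459/40 + (-156200/576701)·355001/18000 = -575267549/207612360 ≠ 1/12
b·A²c: (-156200/576701)·561/50 = -1752564/576701 ≠ 1/24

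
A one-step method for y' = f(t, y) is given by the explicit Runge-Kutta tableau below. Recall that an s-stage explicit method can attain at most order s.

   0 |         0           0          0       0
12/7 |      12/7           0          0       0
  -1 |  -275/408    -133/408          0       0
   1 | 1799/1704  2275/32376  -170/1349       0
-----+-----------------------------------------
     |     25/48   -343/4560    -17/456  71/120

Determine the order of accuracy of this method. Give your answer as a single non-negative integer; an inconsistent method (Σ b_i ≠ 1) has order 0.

4

b = (25/48, -343/4560, -17/456, 71/120)
c = (0, 12/7, -1, 1)
Ac = (0, 0, -19/34, 35/142)
Σ b_i: 25/48·1 + (-343/4560)·1 + (-17/456)·1 + 71/120·1 = 1 ✓
b·c: (-343/4560)·12/7 + (-17/456)·(-1) + 71/120·1 = 1/2 ✓
b·c²: (-343/4560)·144/49 + (-17/456)·1 + 71/120·1 = 1/3 ✓
b·Ac: (-17/456)·(-19/34) + 71/120·35/142 = 1/6 ✓
b·c³: (-343/4560)·1728/343 + (-17/456)·(-1) + 71/120·1 = 1/4 ✓
b·(c∘Ac): (-17/456)·19/34 + 71/120·35/142 = 1/8 ✓
b·Ac²: (-17/456)·(-114/119) + 71/120·40/497 = 1/12 ✓
b·A²c: 71/120·5/71 = 1/24 ✓; 4 stages ⇒ order 4.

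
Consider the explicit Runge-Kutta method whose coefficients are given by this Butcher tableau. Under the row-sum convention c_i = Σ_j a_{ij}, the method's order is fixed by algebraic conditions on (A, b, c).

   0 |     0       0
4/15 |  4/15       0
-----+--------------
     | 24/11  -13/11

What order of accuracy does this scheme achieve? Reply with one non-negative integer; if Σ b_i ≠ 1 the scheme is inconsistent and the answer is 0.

1

b = (24/11, -13/11)
c = (0, 4/15)
Σ b_i: 24/11·1 + (-13/11)·1 = 1 ✓
b·c: (-13/11)·4/15 = -52/165 ≠ 1/2 ⇒ order 1.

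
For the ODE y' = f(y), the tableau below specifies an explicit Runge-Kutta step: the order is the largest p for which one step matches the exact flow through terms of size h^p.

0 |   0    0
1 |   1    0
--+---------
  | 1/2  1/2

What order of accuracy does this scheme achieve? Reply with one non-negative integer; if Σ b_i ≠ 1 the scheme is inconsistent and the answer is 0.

2

b = (1/2, 1/2)
c = (0, 1)
Σ b_i: 1/2·1 + 1/2·1 = 1 ✓
b·c: 1/2·1 = 1/2 ✓; 2 stages ⇒ order 2.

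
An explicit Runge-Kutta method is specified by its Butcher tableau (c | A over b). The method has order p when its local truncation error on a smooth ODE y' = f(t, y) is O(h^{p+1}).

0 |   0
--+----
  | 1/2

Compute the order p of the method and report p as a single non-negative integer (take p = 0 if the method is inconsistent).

b = (1/2)
c = (0)
Σ b_i: 1/2·1 = 1/2 ≠ 1 ⇒ order 0.

0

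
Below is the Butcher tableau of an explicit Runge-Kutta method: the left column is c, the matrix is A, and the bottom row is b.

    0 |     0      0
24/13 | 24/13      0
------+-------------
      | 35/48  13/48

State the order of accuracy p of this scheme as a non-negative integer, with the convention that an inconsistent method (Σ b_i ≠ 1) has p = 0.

2

b = (35/48, 13/48)
c = (0, 24/13)
Σ b_i: 35/48·1 + 13/48·1 = 1 ✓
b·c: 13/48·24/13 = 1/2 ✓; 2 stages ⇒ order 2.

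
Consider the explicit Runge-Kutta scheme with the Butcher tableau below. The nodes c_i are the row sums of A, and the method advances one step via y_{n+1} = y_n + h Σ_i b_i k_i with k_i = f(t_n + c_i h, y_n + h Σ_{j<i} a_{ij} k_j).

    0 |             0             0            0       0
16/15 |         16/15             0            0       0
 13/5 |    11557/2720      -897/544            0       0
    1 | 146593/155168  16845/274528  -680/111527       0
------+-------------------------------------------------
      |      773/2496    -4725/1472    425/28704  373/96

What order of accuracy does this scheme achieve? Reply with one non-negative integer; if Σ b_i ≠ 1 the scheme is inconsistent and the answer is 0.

4

b = (773/2496, -4725/1472, 425/28704, 373/96)
c = (0, 16/15, 13/5, 1)
Ac = (0, 0, -299/170, 37/746)
Σ b_i: 773/2496·1 + (-4725/1472)·1 + 425/28704·1 + 373/96·1 = 1 ✓
b·c: (-4725/1472)·16/15 + 425/28704·13/5 + 373/96·1 = 1/2 ✓
b·c²: (-4725/1472)·256/225 + 425/28704·169/25 + 373/96·1 = 1/3 ✓
b·Ac: 425/28704·(-299/170) + 373/96·37/746 = 1/6 ✓
b·c³: (-4725/1472)·4096/3375 + 425/28704·2197/125 + 373/96·1 = 1/4 ✓
b·(c∘Ac): 425/28704·(-3887/850) + 373/96·37/746 = 1/8 ✓
b·Ac²: 425/28704·(-2392/1275) + 373/96·32/1119 = 1/12 ✓
b·A²c: 373/96·4/373 = 1/24 ✓; 4 stages ⇒ order 4.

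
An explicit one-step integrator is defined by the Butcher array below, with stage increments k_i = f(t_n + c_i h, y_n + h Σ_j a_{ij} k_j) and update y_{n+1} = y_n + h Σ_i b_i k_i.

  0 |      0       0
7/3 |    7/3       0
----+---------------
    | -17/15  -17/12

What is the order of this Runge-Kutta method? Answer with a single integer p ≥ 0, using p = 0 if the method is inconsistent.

0

b = (-17/15, -17/12)
c = (0, 7/3)
Σ b_i: (-17/15)·1 + (-17/12)·1 = -51/20 ≠ 1 ⇒ order 0.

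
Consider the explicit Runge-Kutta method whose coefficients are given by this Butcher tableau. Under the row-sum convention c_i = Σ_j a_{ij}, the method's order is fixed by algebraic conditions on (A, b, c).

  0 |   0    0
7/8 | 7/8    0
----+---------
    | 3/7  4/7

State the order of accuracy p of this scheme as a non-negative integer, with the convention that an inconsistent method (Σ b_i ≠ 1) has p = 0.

2

b = (3/7, 4/7)
c = (0, 7/8)
Σ b_i: 3/7·1 + 4/7·1 = 1 ✓
b·c: 4/7·7/8 = 1/2 ✓; 2 stages ⇒ order 2.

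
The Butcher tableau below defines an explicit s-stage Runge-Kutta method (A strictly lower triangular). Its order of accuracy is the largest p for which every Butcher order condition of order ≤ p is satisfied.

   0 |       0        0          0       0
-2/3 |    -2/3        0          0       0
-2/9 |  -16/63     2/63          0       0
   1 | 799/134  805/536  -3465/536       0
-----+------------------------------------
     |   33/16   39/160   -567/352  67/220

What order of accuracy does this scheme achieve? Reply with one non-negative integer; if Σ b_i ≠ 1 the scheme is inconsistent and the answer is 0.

b = (33/16, 39/160, -567/352, 67/220)
c = (0, -2/3, -2/9, 1)
Ac = (0, 0, -4/189, 175/402)
Σ b_i: 33/16·1 + 39/160·1 + (-567/352)·1 + 67/220·1 = 1 ✓
b·c: 39/160·(-2/3) + (-567/352)·(-2/9) + 67/220·1 = 1/2 ✓
b·c²: 39/160·4/9 + (-567/352)·4/81 + 67/220·1 = 1/3 ✓
b·Ac: (-567/352)·(-4/189) + 67/220·175/402 = 1/6 ✓
b·c³: 39/160·(-8/27) + (-567/352)·(-8/729) + 67/220·1 = 1/4 ✓
b·(c∘Ac): (-567/352)·8/1701 + 67/220·175/402 = 1/8 ✓
b·Ac²: (-567/352)·8/567 + 67/220·70/201 = 1/12 ✓
b·A²c: 67/220·55/402 = 1/24 ✓; 4 stages ⇒ order 4.

4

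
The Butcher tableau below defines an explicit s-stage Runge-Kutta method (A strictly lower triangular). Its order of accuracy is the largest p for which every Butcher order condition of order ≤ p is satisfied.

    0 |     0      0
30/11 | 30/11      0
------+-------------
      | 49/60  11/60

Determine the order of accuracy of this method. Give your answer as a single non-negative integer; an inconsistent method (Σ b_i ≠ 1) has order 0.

b = (49/60, 11/60)
c = (0, 30/11)
Σ b_i: 49/60·1 + 11/60·1 = 1 ✓
b·c: 11/60·30/11 = 1/2 ✓; 2 stages ⇒ order 2.

2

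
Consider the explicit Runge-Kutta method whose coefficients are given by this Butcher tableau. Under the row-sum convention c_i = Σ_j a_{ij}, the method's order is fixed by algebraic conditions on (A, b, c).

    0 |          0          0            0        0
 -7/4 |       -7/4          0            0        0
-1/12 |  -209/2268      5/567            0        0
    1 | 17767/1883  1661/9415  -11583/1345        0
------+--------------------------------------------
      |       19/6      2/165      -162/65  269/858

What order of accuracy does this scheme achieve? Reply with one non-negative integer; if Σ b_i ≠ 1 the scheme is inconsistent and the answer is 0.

b = (19/6, 2/165, -162/65, 269/858)
c = (0, -7/4, -1/12, 1)
Ac = (0, 0, -5/324, 110/269)
Σ b_i: 19/6·1 + 2/165·1 + (-162/65)·1 + 269/858·1 = 1 ✓
b·c: 2/165·(-7/4) + (-162/65)·(-1/12) + 269/858·1 = 1/2 ✓
b·c²: 2/165·49/16 + (-162/65)·1/144 + 269/858·1 = 1/3 ✓
b·Ac: (-162/65)·(-5/324) + 269/858·110/269 = 1/6 ✓
b·c³: 2/165·(-343/64) + (-162/65)·(-1/1728) + 269/858·1 = 1/4 ✓
b·(c∘Ac): (-162/65)·5/3888 + 269/858·110/269 = 1/8 ✓
b·Ac²: (-162/65)·35/1296 + 269/858·517/1076 = 1/12 ✓
b·A²c: 269/858·143/1076 = 1/24 ✓; 4 stages ⇒ order 4.

4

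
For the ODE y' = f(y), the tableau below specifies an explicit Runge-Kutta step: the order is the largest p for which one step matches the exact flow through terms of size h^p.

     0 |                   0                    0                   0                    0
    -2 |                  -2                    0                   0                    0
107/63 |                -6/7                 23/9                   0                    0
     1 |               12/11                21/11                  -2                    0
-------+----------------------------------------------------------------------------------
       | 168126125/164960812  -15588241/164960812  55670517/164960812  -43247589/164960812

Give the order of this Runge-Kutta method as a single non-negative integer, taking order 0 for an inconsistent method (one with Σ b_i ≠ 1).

b = (168126125/164960812, -15588241/164960812, 55670517/164960812, -43247589/164960812)
c = (0, -2, 107/63, 1)
Ac = (0, 0, -46/9, -5000/693)
Σ b_i: 168126125/164960812·1 + (-15588241/164960812)·1 + 55670517/164960812·1 + (-43247589/164960812)·1 = 1 ✓
b·c: (-15588241/164960812)·(-2) + 55670517/164960812·107/63 + (-43247589/164960812)·1 = 1/2 ✓
b·c²: (-15588241/164960812)·4 + 55670517/164960812·11449/3969 + (-43247589/164960812)·1 = 1/3 ✓
b·Ac: 55670517/164960812·(-46/9) + (-43247589/164960812)·(-5000/693) = 1/6 ✓
b·c³: (-15588241/164960812)·(-8) + 55670517/164960812·1225043/250047 + (-43247589/164960812)·1 = 16736052617/7794398367 ≠ 1/4 ⇒ order 3.
b·(c∘Ac): 55670517/164960812·(-4922/567) + (-43247589/164960812)·(-5000/693) = -85615811/82480406 ≠ 1/8
b·Ac²: 55670517/164960812·92/9 + (-43247589/164960812)·81518/43659 = 46146860201/15588796734 ≠ 1/12
b·A²c: (-43247589/164960812)·92/9 = -331564849/123720609 ≠ 1/24

3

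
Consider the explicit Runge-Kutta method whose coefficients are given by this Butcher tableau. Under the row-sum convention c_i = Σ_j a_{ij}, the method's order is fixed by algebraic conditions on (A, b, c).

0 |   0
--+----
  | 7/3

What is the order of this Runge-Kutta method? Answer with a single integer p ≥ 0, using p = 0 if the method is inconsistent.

0

b = (7/3)
c = (0)
Σ b_i: 7/3·1 = 7/3 ≠ 1 ⇒ order 0.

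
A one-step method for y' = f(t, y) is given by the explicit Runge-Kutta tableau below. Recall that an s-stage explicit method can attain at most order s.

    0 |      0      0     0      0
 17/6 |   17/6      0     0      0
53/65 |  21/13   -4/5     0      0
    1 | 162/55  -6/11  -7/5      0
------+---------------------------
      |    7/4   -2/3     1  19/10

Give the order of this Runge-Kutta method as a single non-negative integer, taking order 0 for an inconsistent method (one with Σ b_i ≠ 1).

b = (7/4, -2/3, 1, 19/10)
c = (0, 17/6, 53/65, 1)
Ac = (0, 0, -34/15, -9606/3575)
Σ b_i: 7/4·1 + (-2/3)·1 + 1·1 + 19/10·1 = 239/60 ≠ 1 ⇒ order 0.

0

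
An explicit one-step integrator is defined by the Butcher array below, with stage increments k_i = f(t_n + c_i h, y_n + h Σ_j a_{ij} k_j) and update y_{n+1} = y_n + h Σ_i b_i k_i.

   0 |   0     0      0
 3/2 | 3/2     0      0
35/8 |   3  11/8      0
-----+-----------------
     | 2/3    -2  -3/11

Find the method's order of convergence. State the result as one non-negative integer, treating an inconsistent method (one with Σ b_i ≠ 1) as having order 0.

0

b = (2/3, -2, -3/11)
c = (0, 3/2, 35/8)
Ac = (0, 0, 33/16)
Σ b_i: 2/3·1 + (-2)·1 + (-3/11)·1 = -53/33 ≠ 1 ⇒ order 0.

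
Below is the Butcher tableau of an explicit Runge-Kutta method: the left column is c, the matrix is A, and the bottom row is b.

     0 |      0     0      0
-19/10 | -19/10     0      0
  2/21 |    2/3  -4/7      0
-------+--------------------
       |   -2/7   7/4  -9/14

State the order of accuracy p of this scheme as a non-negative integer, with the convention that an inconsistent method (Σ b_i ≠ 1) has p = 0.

0

b = (-2/7, 7/4, -9/14)
c = (0, -19/10, 2/21)
Ac = (0, 0, 38/35)
Σ b_i: (-2/7)·1 + 7/4·1 + (-9/14)·1 = 23/28 ≠ 1 ⇒ order 0.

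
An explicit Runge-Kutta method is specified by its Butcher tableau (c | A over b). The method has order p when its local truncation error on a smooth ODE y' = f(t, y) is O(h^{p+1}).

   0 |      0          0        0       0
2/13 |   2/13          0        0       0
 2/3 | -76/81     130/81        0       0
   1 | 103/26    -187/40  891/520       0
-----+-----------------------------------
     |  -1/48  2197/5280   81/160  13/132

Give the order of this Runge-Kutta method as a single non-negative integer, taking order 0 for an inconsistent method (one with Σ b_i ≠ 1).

b = (-1/48, 2197/5280, 81/160, 13/132)
c = (0, 2/13, 2/3, 1)
Ac = (0, 0, 20/81, 11/26)
Σ b_i: (-1/48)·1 + 2197/5280·1 + 81/160·1 + 13/132·1 = 1 ✓
b·c: 2197/5280·2/13 + 81/160·2/3 + 13/132·1 = 1/2 ✓
b·c²: 2197/5280·4/169 + 81/160·4/9 + 13/132·1 = 1/3 ✓
b·Ac: 81/160·20/81 + 13/132·11/26 = 1/6 ✓
b·c³: 2197/5280·8/2197 + 81/160·8/27 + 13/132·1 = 1/4 ✓
b·(c∘Ac): 81/160·40/243 + 13/132·11/26 = 1/8 ✓
b·Ac²: 81/160·40/1053 + 13/132·110/169 = 1/12 ✓
b·A²c: 13/132·11/26 = 1/24 ✓; 4 stages ⇒ order 4.

4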